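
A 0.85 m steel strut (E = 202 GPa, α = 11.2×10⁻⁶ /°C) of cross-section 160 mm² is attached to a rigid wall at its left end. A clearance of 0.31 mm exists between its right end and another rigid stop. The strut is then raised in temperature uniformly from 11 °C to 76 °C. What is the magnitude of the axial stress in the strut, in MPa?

σ ≈ 73.4 MPa (compressive)

If the wall were absent the strut would grow by αΔT L = 11.2×10⁻⁶ × 65 × 850 = 0.6188 mm.
After closing the 0.31 mm clearance, 0.6188 − 0.31 = 0.3088 mm of expansion remains to be suppressed by the wall.
So σ = E(δ_free − g)/L = 202×10³ × 0.3088/850 = 73.39 MPa.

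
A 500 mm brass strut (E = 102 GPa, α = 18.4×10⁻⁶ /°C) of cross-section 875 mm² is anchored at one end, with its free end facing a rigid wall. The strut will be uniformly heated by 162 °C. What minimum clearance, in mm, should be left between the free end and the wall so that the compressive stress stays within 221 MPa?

g ≈ 0.407 mm

With no wall the strut would lengthen by αΔT L = 18.4×10⁻⁶ × 162 × 500 = 1.49 mm.
A stress of 221 MPa corresponds to the wall pushing the strut back by σL/E = 221×500/(102×10³) = 1.083 mm.
The gap must absorb the remainder: g_min = 1.49 − 1.083 = 0.4071 mm.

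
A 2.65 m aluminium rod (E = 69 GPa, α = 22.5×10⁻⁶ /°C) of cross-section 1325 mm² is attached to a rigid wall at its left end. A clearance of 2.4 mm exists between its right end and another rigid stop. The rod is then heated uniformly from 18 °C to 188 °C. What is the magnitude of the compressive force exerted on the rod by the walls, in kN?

Free thermal elongation = αΔT L = 22.5×10⁻⁶ × 170 × 2650 = 10.14 mm.
After closing the 2.4 mm clearance, 10.14 − 2.4 = 7.736 mm of expansion remains to be suppressed by the wall.
That suppressed elongation corresponds to σ = E·Δ/L = 69×10³ × 7.736/2650 = 201.4 MPa.
P = σA = 201.4 × 1325 = 266.9 kN.

P ≈ 267 kN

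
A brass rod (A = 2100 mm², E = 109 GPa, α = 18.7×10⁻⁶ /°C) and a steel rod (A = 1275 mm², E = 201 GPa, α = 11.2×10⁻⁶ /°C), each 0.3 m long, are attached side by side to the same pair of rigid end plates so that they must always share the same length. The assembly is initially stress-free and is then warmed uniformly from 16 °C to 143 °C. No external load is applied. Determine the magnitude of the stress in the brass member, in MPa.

The brass has the larger α, so on heating it would change length more than the steel if both were free. The rigid plates force a common final length, so the brass is put into compression and the steel into tension, with equal and opposite forces P (no external load).
Compatibility of the two members (thermal + elastic change equal): (α₁ − α₂)ΔT = P·[1/(A₁E₁) + 1/(A₂E₂)].
|α₁ − α₂|·ΔT = 7.5×10⁻⁶ × 127 = 0.0009525.
1/(A₁E₁) + 1/(A₂E₂) = 1/(2100×109×10³) + 1/(1275×201×10³) = 8.271×10⁻⁹ N⁻¹.
So P = 0.0009525 / 8.271×10⁻⁹ = 115.2 kN.
σ_{brass} = P/A₁ = 115200/2100 = 54.84 MPa, compressive.

σ ≈ 54.8 MPa (compressive)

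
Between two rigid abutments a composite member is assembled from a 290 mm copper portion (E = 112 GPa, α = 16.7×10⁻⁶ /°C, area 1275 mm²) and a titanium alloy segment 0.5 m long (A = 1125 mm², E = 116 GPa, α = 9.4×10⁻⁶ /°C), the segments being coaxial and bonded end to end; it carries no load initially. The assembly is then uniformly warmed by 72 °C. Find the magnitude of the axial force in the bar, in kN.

P ≈ 117 kN (compressive)

If the supports were absent, the total length change would be Σ αᵢΔT Lᵢ = 16.7×10⁻⁶×72×290 + 9.4×10⁻⁶×72×500 = 0.6871 mm.
The rigid supports impose zero overall length change; the single axial force P common to all segments must satisfy P Σ Lᵢ/(AᵢEᵢ) = δ_free.
The series flexibility is Σ Lᵢ/(AᵢEᵢ) = 290/(1275×112×10³) + 500/(1125×116×10³) = 5.862×10⁻⁶ mm/N.
So P = 0.6871 / 5.862×10⁻⁶ = 117.2 kN, compressive.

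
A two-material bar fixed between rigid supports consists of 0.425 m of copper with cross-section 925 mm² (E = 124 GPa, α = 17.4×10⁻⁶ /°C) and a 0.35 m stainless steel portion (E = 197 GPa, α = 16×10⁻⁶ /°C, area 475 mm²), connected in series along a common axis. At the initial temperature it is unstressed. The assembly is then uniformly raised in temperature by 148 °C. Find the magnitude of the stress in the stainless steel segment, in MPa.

With the walls removed the bar would change length by δ_free = Σ αᵢΔT Lᵢ = 17.4×10⁻⁶×148×425 + 16×10⁻⁶×148×350 = 1.923 mm.
Since the ends are fixed, an axial force P builds up, equal in every segment, with P · Σ Lᵢ/(AᵢEᵢ) = δ_free.
The series flexibility is Σ Lᵢ/(AᵢEᵢ) = 425/(925×124×10³) + 350/(475×197×10³) = 7.446×10⁻⁶ mm/N.
Hence P = δ_free / Σ(L/AE) = 1.923/7.446×10⁻⁶ = 258.3 kN (compressive).
σ_{stainless steel} = P / A = 258300 / 475 = 543.8 MPa.

σ ≈ 544 MPa (compressive)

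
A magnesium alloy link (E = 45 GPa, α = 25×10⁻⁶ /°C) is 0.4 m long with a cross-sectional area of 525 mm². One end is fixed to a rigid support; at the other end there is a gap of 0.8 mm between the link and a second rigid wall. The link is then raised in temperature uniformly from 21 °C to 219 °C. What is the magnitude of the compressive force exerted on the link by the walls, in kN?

P ≈ 69.7 kN

Free thermal elongation = αΔT L = 25×10⁻⁶ × 198 × 400 = 1.98 mm.
This exceeds the 0.8 mm gap, so the wall pushes back. The portion of expansion that must be recovered elastically is δ_free − gap = 1.98 − 0.8 = 1.18 mm.
So σ = E(δ_free − g)/L = 45×10³ × 1.18/400 = 132.7 MPa.
Force on the wall = σA = 132.7 × 525 mm² = 69.69 kN.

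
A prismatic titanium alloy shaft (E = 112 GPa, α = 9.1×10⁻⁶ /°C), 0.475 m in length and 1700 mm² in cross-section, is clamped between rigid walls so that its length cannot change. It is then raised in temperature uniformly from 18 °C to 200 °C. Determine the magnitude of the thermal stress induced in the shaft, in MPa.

σ ≈ 185 MPa (compressive)

Because both ends are immovable the net strain is zero, and the suppressed thermal strain is αΔT = 9.1×10⁻⁶ × 182 = 1656.2×10⁻⁶.
The stress required to suppress this strain is σ = Eε = 112×10³ × 1656.2×10⁻⁶ = 185.5 MPa, compressive since the shaft is trying to expand.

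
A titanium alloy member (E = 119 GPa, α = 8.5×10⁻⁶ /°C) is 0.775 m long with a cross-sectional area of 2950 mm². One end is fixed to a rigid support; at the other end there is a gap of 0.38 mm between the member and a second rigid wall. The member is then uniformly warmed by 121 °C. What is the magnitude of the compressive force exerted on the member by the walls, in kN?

Unrestrained expansion: δ_free = αΔT L = 8.5×10⁻⁶ × 121 × 775 = 0.7971 mm.
The gap closes (δ_free > 0.38 mm) and the wall then resists a further 0.7971 − 0.38 = 0.4171 mm of expansion.
Compatibility: PL/(AE) = 0.4171 mm, so σ = P/A = E × (0.4171/775) = 64.04 MPa.
Force on the wall = σA = 64.04 × 2950 mm² = 188.9 kN.

P ≈ 189 kN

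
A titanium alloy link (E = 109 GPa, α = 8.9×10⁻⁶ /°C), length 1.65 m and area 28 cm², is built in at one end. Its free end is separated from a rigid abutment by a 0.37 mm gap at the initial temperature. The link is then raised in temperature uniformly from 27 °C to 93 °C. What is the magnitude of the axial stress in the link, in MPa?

Free thermal elongation = αΔT L = 8.9×10⁻⁶ × 66 × 1650 = 0.9692 mm.
The gap closes (δ_free > 0.37 mm) and the wall then resists a further 0.9692 − 0.37 = 0.5992 mm of expansion.
That suppressed elongation corresponds to σ = E·Δ/L = 109×10³ × 0.5992/1650 = 39.58 MPa.

σ ≈ 39.6 MPa (compressive)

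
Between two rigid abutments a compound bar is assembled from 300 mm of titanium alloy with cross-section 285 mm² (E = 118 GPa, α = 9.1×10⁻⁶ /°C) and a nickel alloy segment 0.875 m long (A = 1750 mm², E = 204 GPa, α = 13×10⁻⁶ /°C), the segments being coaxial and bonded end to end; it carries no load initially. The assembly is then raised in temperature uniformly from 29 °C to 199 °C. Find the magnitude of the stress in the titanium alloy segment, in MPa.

σ ≈ 740 MPa (compressive)

If the supports were absent, the total length change would be Σ αᵢΔT Lᵢ = 9.1×10⁻⁶×170×300 + 13×10⁻⁶×170×875 = 2.398 mm.
Since the ends are fixed, an axial force P builds up, equal in every segment, with P · Σ Lᵢ/(AᵢEᵢ) = δ_free.
Σ Lᵢ/(AᵢEᵢ) = 300/(285×118×10³) + 875/(1750×204×10³) = 1.137×10⁻⁵ mm/N.
So P = 2.398 / 1.137×10⁻⁵ = 210.9 kN, compressive.
σ_{titanium alloy} = P / A = 210900 / 285 = 739.9 MPa.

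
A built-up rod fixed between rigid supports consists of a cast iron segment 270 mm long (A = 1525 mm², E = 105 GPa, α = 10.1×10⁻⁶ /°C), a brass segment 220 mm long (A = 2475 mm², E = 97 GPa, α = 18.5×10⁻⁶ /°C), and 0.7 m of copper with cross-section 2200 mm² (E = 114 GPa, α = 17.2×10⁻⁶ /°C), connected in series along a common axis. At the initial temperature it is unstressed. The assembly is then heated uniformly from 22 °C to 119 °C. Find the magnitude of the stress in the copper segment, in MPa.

σ ≈ 154 MPa (compressive)

Free thermal expansion of the whole bar: Σ αᵢΔT Lᵢ = 10.1×10⁻⁶×97×270 + 18.5×10⁻⁶×97×220 + 17.2×10⁻⁶×97×700 = 1.827 mm.
Since the ends are fixed, an axial force P builds up, equal in every segment, with P · Σ Lᵢ/(AᵢEᵢ) = δ_free.
Σ Lᵢ/(AᵢEᵢ) = 270/(1525×105×10³) + 220/(2475×97×10³) + 700/(2200×114×10³) = 5.394×10⁻⁶ mm/N.
So P = 1.827 / 5.394×10⁻⁶ = 338.8 kN, compressive.
σ_{copper} = P / A = 338800 / 2200 = 154 MPa.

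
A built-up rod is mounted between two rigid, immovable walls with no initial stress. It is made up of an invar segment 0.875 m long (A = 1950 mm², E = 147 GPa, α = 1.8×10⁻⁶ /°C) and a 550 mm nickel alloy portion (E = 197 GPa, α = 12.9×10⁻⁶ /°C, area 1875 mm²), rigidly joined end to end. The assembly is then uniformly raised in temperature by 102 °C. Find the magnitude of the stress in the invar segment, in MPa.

Free thermal expansion of the whole bar: Σ αᵢΔT Lᵢ = 1.8×10⁻⁶×102×875 + 12.9×10⁻⁶×102×550 = 0.8843 mm.
The rigid supports impose zero overall length change; the single axial force P common to all segments must satisfy P Σ Lᵢ/(AᵢEᵢ) = δ_free.
Σ Lᵢ/(AᵢEᵢ) = 875/(1950×147×10³) + 550/(1875×197×10³) = 4.542×10⁻⁶ mm/N.
P = 0.8843 / 4.542×10⁻⁶ = 194700 N = 194.7 kN, compressive.
σ_{invar} = P / A = 194700 / 1950 = 99.86 MPa.

σ ≈ 99.9 MPa (compressive)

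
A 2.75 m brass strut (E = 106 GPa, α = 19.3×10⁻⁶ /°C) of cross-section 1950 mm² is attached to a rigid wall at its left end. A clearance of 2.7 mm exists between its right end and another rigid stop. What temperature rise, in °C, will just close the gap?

The gap closes when αΔT L = 2.7 mm, since the strut is still unstressed at that instant.
So ΔT = g/(αL) = 2.7/(19.3×10⁻⁶ × 2750) = 50.87 °C.

ΔT ≈ 50.9 °C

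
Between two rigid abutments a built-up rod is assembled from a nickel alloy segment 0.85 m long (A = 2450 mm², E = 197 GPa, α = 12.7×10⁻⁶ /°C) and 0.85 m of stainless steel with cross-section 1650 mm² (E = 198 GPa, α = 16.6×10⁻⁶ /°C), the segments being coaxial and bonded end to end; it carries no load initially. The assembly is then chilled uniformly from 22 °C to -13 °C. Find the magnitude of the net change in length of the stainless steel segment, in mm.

Free thermal contraction of the whole bar: Σ αᵢΔT Lᵢ = 12.7×10⁻⁶×35×850 + 16.6×10⁻⁶×35×850 = 0.8717 mm.
Since the ends are fixed, an axial force P builds up, equal in every segment, with P · Σ Lᵢ/(AᵢEᵢ) = δ_free.
The series flexibility is Σ Lᵢ/(AᵢEᵢ) = 850/(2450×197×10³) + 850/(1650×198×10³) = 4.363×10⁻⁶ mm/N.
P = 0.8717 / 4.363×10⁻⁶ = 199800 N = 199.8 kN, tensile.
For the stainless steel segment, free thermal change = 16.6×10⁻⁶×35×850 = 0.4939 mm and elastic change from P = 199800×850/(1650×198×10³) = 0.5198 mm; these oppose, so the net change is 0.026 mm (segment lengthens).

|ΔL| ≈ 0.026 mm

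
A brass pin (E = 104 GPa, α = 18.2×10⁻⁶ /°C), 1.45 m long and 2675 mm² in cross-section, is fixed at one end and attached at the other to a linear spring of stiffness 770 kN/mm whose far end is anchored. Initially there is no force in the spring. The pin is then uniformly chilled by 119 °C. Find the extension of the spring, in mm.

δ ≈ 0.626 mm

The unrestrained thermal change is αΔT L = 18.2×10⁻⁶ × 119 × 1450 = 3.14 mm.
Let P be the tensile force in the spring. The pin extends elastically by PL/(AE) and the spring stretches by P/k; together these equal δ_free.
P [ L/(AE) + 1/k ] = δ_free → P [ 1450/(2675×104×10³) + 1/(770×10³) ] = 3.14.
P = 3.14 / 6.511×10⁻⁶ = 482300 N.
Spring extension = P/k = 482300/(770×10³) = 0.6264 mm.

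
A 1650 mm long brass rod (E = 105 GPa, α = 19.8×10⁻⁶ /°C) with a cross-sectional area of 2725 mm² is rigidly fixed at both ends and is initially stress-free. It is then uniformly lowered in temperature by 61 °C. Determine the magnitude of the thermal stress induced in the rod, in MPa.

Because both ends are immovable the net strain is zero, and the suppressed thermal strain is αΔT = 19.8×10⁻⁶ × 61 = 1207.8×10⁻⁶.
The stress required to suppress this strain is σ = Eε = 105×10³ × 1207.8×10⁻⁶ = 126.8 MPa, tensile since the rod is trying to contract.

σ ≈ 127 MPa (tensile)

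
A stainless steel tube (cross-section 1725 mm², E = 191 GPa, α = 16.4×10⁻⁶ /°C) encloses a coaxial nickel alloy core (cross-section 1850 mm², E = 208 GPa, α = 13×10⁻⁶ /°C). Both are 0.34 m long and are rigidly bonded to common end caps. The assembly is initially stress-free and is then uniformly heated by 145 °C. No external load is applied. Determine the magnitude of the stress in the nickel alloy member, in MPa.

σ ≈ 47.3 MPa (tensile)

Equilibrium of a rigid end plate with no external load gives equal and opposite internal forces ±P in the two members. Since α_{stainless steel} > α_{nickel alloy}, heating drives the stainless steel into compression and the nickel alloy into tension.
Compatibility of the two members (thermal + elastic change equal): (α₁ − α₂)ΔT = P·[1/(A₁E₁) + 1/(A₂E₂)].
|α₁ − α₂|·ΔT = 3.4×10⁻⁶ × 145 = 0.000493.
1/(A₁E₁) + 1/(A₂E₂) = 1/(1725×191×10³) + 1/(1850×208×10³) = 5.634×10⁻⁹ N⁻¹.
So P = 0.000493 / 5.634×10⁻⁹ = 87.51 kN.
σ_{nickel alloy} = P/A₂ = 87510/1850 = 47.3 MPa, tensile.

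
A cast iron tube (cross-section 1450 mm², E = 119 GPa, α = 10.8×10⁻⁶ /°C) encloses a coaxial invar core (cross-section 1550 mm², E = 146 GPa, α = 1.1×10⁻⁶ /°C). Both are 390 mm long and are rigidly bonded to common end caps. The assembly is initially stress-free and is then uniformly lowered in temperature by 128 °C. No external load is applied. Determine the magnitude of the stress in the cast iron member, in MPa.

Both members must finish at the same length. With the larger α, the cast iron tends to over-contract; the plates restrain it, putting the cast iron in tension and the invar in compression. With no external load the two internal forces are equal and opposite, magnitude P.
Setting the final lengths equal and cancelling L: (α₁ − α₂)ΔT = P/(A₁E₁) + P/(A₂E₂).
|α₁ − α₂|·ΔT = 9.7×10⁻⁶ × 128 = 0.001242.
1/(A₁E₁) + 1/(A₂E₂) = 1/(1450×119×10³) + 1/(1550×146×10³) = 1.021×10⁻⁸ N⁻¹.
P = 0.001242 / 1.021×10⁻⁸ = 121600 N = 121.6 kN.
σ_{cast iron} = P/A₁ = 121600/1450 = 83.83 MPa, tensile.

σ ≈ 83.8 MPa (tensile)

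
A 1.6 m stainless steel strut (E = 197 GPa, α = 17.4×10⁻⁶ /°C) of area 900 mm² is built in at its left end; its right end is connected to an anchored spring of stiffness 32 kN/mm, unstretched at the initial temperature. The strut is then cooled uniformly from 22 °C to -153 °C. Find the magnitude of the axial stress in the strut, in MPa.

Free thermal contraction: δ_free = αΔT L = 17.4×10⁻⁶ × 175 × 1600 = 4.872 mm.
Let P be the tensile force in the spring. The strut extends elastically by PL/(AE) and the spring stretches by P/k; together these equal δ_free.
So P = δ_free / [L/(AE) + 1/k] = 4.872 / [ 1600/(900×197×10³) + 1/(32×10³) ].
P = 4.872 / 4.027×10⁻⁵ = 121000 N.
σ = P/A = 121000/900 = 134.4 MPa.

σ ≈ 134 MPa (tensile)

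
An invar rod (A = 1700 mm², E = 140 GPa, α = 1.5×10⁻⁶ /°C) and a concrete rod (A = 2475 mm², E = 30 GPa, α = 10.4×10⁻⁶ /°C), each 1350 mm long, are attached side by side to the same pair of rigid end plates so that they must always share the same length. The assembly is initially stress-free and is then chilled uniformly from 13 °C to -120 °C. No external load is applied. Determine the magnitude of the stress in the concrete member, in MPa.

σ ≈ 27.1 MPa (tensile)

Equilibrium of a rigid end plate with no external load gives equal and opposite internal forces ±P in the two members. Since α_{concrete} > α_{invar}, cooling drives the concrete into tension and the invar into compression.
Setting the final lengths equal and cancelling L: (α₁ − α₂)ΔT = P/(A₁E₁) + P/(A₂E₂).
|α₁ − α₂|·ΔT = 8.9×10⁻⁶ × 133 = 0.001184.
1/(A₁E₁) + 1/(A₂E₂) = 1/(1700×140×10³) + 1/(2475×30×10³) = 1.767×10⁻⁸ N⁻¹.
P = 0.001184 / 1.767×10⁻⁸ = 66990 N = 66.99 kN.
σ_{concrete} = P/A₂ = 66990/2475 = 27.07 MPa, tensile.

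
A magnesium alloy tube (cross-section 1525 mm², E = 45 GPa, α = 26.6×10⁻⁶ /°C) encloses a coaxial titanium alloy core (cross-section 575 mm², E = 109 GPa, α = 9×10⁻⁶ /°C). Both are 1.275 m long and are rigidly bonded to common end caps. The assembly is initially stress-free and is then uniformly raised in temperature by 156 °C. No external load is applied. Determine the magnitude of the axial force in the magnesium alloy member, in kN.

Both members must finish at the same length. With the larger α, the magnesium alloy tends to over-expand; the plates restrain it, putting the magnesium alloy in compression and the titanium alloy in tension. With no external load the two internal forces are equal and opposite, magnitude P.
Setting the final lengths equal and cancelling L: (α₁ − α₂)ΔT = P/(A₁E₁) + P/(A₂E₂).
|α₁ − α₂|·ΔT = 17.6×10⁻⁶ × 156 = 0.002746.
1/(A₁E₁) + 1/(A₂E₂) = 1/(1525×45×10³) + 1/(575×109×10³) = 3.053×10⁻⁸ N⁻¹.
P = 0.002746 / 3.053×10⁻⁸ = 89940 N = 89.94 kN.

P ≈ 89.9 kN (compressive in the magnesium alloy)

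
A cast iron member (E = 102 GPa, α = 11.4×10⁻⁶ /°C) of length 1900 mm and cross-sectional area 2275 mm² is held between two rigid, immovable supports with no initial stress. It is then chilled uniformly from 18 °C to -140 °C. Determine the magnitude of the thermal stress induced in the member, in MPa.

σ ≈ 184 MPa (tensile)

The supports are rigid, so the total axial strain is zero. The restrained thermal strain is ε = αΔT = 11.4×10⁻⁶ × 158 = 1801.2×10⁻⁶.
The stress required to suppress this strain is σ = Eε = 102×10³ × 1801.2×10⁻⁶ = 183.7 MPa, tensile since the member is trying to contract.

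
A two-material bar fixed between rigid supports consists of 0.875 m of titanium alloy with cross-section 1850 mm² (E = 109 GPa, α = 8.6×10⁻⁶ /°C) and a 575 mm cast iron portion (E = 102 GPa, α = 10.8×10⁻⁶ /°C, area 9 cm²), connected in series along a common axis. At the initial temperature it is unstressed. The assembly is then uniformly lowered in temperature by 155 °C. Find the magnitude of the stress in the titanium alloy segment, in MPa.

With the walls removed the bar would change length by δ_free = Σ αᵢΔT Lᵢ = 8.6×10⁻⁶×155×875 + 10.8×10⁻⁶×155×575 = 2.129 mm.
The rigid supports impose zero overall length change; the single axial force P common to all segments must satisfy P Σ Lᵢ/(AᵢEᵢ) = δ_free.
The series flexibility is Σ Lᵢ/(AᵢEᵢ) = 875/(1850×109×10³) + 575/(900×102×10³) = 1.06×10⁻⁵ mm/N.
P = 2.129 / 1.06×10⁻⁵ = 200800 N = 200.8 kN, tensile.
σ_{titanium alloy} = P / A = 200800 / 1850 = 108.5 MPa.

σ ≈ 109 MPa (tensile)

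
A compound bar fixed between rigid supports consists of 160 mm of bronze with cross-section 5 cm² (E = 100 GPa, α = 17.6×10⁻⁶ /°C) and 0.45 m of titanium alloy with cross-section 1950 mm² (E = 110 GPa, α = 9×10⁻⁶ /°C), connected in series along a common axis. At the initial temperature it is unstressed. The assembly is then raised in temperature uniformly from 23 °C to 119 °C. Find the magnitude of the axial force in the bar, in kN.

P ≈ 124 kN (compressive)

Free thermal expansion of the whole bar: Σ αᵢΔT Lᵢ = 17.6×10⁻⁶×96×160 + 9×10⁻⁶×96×450 = 0.6591 mm.
The walls prevent any net length change, so an axial force P (same in every segment) develops. Compatibility: P · Σ Lᵢ/(AᵢEᵢ) = δ_free.
The series flexibility is Σ Lᵢ/(AᵢEᵢ) = 160/(500×100×10³) + 450/(1950×110×10³) = 5.298×10⁻⁶ mm/N.
P = 0.6591 / 5.298×10⁻⁶ = 124400 N = 124.4 kN, compressive.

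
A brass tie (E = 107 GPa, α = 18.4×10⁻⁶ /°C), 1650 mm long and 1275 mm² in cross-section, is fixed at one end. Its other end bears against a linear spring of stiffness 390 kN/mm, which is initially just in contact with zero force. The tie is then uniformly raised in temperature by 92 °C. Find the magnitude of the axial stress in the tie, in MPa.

If the spring were absent the tie would lengthen by αΔT L = 18.4×10⁻⁶ × 92 × 1650 = 2.793 mm.
Let P be the compressive force at the spring. The tie shortens elastically by PL/(AE) and the spring compresses by P/k; together these equal δ_free.
P [ L/(AE) + 1/k ] = δ_free → P [ 1650/(1275×107×10³) + 1/(390×10³) ] = 2.793.
P = 2.793 / 1.466×10⁻⁵ = 190500 N.
σ = P/A = 190500/1275 = 149.4 MPa.

σ ≈ 149 MPa (compressive)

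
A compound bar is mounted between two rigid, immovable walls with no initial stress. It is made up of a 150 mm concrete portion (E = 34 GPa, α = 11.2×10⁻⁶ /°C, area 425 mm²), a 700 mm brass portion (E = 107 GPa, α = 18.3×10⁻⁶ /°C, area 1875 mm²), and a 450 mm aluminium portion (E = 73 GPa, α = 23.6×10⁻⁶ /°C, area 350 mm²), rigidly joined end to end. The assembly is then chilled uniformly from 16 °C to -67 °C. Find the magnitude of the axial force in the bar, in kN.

P ≈ 66.2 kN (tensile)

If the supports were absent, the total length change would be Σ αᵢΔT Lᵢ = 11.2×10⁻⁶×83×150 + 18.3×10⁻⁶×83×700 + 23.6×10⁻⁶×83×450 = 2.084 mm.
Since the ends are fixed, an axial force P builds up, equal in every segment, with P · Σ Lᵢ/(AᵢEᵢ) = δ_free.
The series flexibility is Σ Lᵢ/(AᵢEᵢ) = 150/(425×34×10³) + 700/(1875×107×10³) + 450/(350×73×10³) = 3.148×10⁻⁵ mm/N.
Hence P = δ_free / Σ(L/AE) = 2.084/3.148×10⁻⁵ = 66.2 kN (tensile).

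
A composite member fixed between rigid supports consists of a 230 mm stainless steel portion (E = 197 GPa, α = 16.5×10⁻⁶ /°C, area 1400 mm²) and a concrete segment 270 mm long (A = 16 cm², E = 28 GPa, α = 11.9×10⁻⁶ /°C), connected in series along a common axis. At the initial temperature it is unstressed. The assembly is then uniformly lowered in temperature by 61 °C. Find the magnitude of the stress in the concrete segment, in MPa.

Free thermal contraction of the whole bar: Σ αᵢΔT Lᵢ = 16.5×10⁻⁶×61×230 + 11.9×10⁻⁶×61×270 = 0.4275 mm.
The walls prevent any net length change, so an axial force P (same in every segment) develops. Compatibility: P · Σ Lᵢ/(AᵢEᵢ) = δ_free.
The series flexibility is Σ Lᵢ/(AᵢEᵢ) = 230/(1400×197×10³) + 270/(1600×28×10³) = 6.861×10⁻⁶ mm/N.
P = 0.4275 / 6.861×10⁻⁶ = 62310 N = 62.31 kN, tensile.
σ_{concrete} = P / A = 62310 / 1600 = 38.94 MPa.

σ ≈ 38.9 MPa (tensile)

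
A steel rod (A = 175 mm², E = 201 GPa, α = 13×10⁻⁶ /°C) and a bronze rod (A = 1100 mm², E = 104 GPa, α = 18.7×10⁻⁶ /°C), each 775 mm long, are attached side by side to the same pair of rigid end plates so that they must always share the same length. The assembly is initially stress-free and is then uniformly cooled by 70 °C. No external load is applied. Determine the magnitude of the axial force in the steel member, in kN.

P ≈ 10.7 kN (compressive in the steel)

Both members must finish at the same length. With the larger α, the bronze tends to over-contract; the plates restrain it, putting the bronze in tension and the steel in compression. With no external load the two internal forces are equal and opposite, magnitude P.
Setting the final lengths equal and cancelling L: (α₁ − α₂)ΔT = P/(A₁E₁) + P/(A₂E₂).
|α₁ − α₂|·ΔT = 5.7×10⁻⁶ × 70 = 0.000399.
1/(A₁E₁) + 1/(A₂E₂) = 1/(175×201×10³) + 1/(1100×104×10³) = 3.717×10⁻⁸ N⁻¹.
So P = 0.000399 / 3.717×10⁻⁸ = 10.73 kN.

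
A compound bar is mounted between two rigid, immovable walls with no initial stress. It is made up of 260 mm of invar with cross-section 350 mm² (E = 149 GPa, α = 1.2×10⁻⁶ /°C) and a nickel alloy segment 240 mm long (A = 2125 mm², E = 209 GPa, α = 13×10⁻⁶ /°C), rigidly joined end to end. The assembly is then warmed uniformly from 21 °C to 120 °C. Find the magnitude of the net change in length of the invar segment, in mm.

With the walls removed the bar would change length by δ_free = Σ αᵢΔT Lᵢ = 1.2×10⁻⁶×99×260 + 13×10⁻⁶×99×240 = 0.3398 mm.
The walls prevent any net length change, so an axial force P (same in every segment) develops. Compatibility: P · Σ Lᵢ/(AᵢEᵢ) = δ_free.
The series flexibility is Σ Lᵢ/(AᵢEᵢ) = 260/(350×149×10³) + 240/(2125×209×10³) = 5.526×10⁻⁶ mm/N.
P = 0.3398 / 5.526×10⁻⁶ = 61490 N = 61.49 kN, compressive.
For the invar segment, free thermal change = 1.2×10⁻⁶×99×260 = 0.03089 mm and elastic change from P = 61490×260/(350×149×10³) = 0.3065 mm; these oppose, so the net change is 0.276 mm (segment shortens).

|ΔL| ≈ 0.276 mm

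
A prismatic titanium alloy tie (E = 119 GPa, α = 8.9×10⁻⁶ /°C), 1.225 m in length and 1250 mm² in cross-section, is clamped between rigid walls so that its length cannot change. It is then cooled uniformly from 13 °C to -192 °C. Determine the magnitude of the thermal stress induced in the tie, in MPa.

σ ≈ 217 MPa (tensile)

Because both ends are immovable the net strain is zero, and the suppressed thermal strain is αΔT = 8.9×10⁻⁶ × 205 = 1824.5×10⁻⁶.
The stress required to suppress this strain is σ = Eε = 119×10³ × 1824.5×10⁻⁶ = 217.1 MPa, tensile since the tie is trying to contract.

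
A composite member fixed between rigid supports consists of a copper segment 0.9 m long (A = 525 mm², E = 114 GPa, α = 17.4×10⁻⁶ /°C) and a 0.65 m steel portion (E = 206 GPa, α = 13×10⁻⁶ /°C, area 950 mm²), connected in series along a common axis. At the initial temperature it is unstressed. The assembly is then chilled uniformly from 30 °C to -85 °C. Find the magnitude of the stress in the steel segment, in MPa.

σ ≈ 159 MPa (tensile)

With the walls removed the bar would change length by δ_free = Σ αᵢΔT Lᵢ = 17.4×10⁻⁶×115×900 + 13×10⁻⁶×115×650 = 2.773 mm.
Since the ends are fixed, an axial force P builds up, equal in every segment, with P · Σ Lᵢ/(AᵢEᵢ) = δ_free.
The series flexibility is Σ Lᵢ/(AᵢEᵢ) = 900/(525×114×10³) + 650/(950×206×10³) = 1.836×10⁻⁵ mm/N.
So P = 2.773 / 1.836×10⁻⁵ = 151 kN, tensile.
σ_{steel} = P / A = 151000 / 950 = 159 MPa.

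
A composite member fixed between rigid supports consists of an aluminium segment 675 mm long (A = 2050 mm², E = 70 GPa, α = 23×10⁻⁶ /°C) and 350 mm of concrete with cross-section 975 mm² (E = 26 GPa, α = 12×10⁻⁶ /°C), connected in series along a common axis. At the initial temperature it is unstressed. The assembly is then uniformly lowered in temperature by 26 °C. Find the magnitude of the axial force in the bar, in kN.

P ≈ 27.7 kN (tensile)

With the walls removed the bar would change length by δ_free = Σ αᵢΔT Lᵢ = 23×10⁻⁶×26×675 + 12×10⁻⁶×26×350 = 0.5129 mm.
The rigid supports impose zero overall length change; the single axial force P common to all segments must satisfy P Σ Lᵢ/(AᵢEᵢ) = δ_free.
The series flexibility is Σ Lᵢ/(AᵢEᵢ) = 675/(2050×70×10³) + 350/(975×26×10³) = 1.851×10⁻⁵ mm/N.
Hence P = δ_free / Σ(L/AE) = 0.5129/1.851×10⁻⁵ = 27.71 kN (tensile).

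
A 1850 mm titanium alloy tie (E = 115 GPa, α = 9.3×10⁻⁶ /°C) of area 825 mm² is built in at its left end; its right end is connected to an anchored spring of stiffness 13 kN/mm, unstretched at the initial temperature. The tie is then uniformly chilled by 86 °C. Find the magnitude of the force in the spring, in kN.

P ≈ 15.3 kN

Free thermal contraction: δ_free = αΔT L = 9.3×10⁻⁶ × 86 × 1850 = 1.48 mm.
With a force P in the spring, the elastic change of the tie is PL/(AE) and that of the spring is P/k; compatibility requires their sum to equal δ_free.
P [ L/(AE) + 1/k ] = δ_free → P [ 1850/(825×115×10³) + 1/(13×10³) ] = 1.48.
P = 1.48 / 9.642×10⁻⁵ = 15350 N.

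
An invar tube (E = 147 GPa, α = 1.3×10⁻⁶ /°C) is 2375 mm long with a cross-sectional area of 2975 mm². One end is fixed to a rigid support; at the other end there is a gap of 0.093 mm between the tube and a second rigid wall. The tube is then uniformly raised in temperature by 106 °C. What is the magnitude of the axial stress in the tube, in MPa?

σ ≈ 14.5 MPa (compressive)

Unrestrained expansion: δ_free = αΔT L = 1.3×10⁻⁶ × 106 × 2375 = 0.3273 mm.
The gap closes (δ_free > 0.093 mm) and the wall then resists a further 0.3273 − 0.093 = 0.2343 mm of expansion.
Compatibility: PL/(AE) = 0.2343 mm, so σ = P/A = E × (0.2343/2375) = 14.5 MPa.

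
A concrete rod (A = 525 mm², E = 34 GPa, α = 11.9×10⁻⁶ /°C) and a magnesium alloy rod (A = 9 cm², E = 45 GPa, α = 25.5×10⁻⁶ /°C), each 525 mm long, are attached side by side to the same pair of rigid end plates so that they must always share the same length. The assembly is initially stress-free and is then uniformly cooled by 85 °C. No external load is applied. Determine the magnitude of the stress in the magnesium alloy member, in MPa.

σ ≈ 15.9 MPa (tensile)

Equilibrium of a rigid end plate with no external load gives equal and opposite internal forces ±P in the two members. Since α_{magnesium alloy} > α_{concrete}, cooling drives the magnesium alloy into tension and the concrete into compression.
Compatibility of the two members (thermal + elastic change equal): (α₁ − α₂)ΔT = P·[1/(A₁E₁) + 1/(A₂E₂)].
|α₁ − α₂|·ΔT = 13.6×10⁻⁶ × 85 = 0.001156.
1/(A₁E₁) + 1/(A₂E₂) = 1/(525×34×10³) + 1/(900×45×10³) = 8.071×10⁻⁸ N⁻¹.
P = 0.001156 / 8.071×10⁻⁸ = 14320 N = 14.32 kN.
σ_{magnesium alloy} = P/A₂ = 14320/900 = 15.91 MPa, tensile.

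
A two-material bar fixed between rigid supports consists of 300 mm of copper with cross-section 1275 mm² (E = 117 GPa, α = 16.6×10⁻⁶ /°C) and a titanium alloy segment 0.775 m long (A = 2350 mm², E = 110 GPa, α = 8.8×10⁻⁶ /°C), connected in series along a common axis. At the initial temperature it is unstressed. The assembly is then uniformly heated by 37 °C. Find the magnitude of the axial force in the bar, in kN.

P ≈ 87.2 kN (compressive)

Free thermal expansion of the whole bar: Σ αᵢΔT Lᵢ = 16.6×10⁻⁶×37×300 + 8.8×10⁻⁶×37×775 = 0.4366 mm.
Since the ends are fixed, an axial force P builds up, equal in every segment, with P · Σ Lᵢ/(AᵢEᵢ) = δ_free.
Σ Lᵢ/(AᵢEᵢ) = 300/(1275×117×10³) + 775/(2350×110×10³) = 5.009×10⁻⁶ mm/N.
So P = 0.4366 / 5.009×10⁻⁶ = 87.16 kN, compressive.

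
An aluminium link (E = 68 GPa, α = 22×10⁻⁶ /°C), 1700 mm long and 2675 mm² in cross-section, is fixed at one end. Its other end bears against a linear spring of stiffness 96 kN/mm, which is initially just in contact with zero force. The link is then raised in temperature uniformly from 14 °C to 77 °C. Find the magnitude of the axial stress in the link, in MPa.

σ ≈ 44.6 MPa (compressive)

The unrestrained thermal change is αΔT L = 22×10⁻⁶ × 63 × 1700 = 2.356 mm.
Let P be the compressive force at the spring. The link shortens elastically by PL/(AE) and the spring compresses by P/k; together these equal δ_free.
P [ L/(AE) + 1/k ] = δ_free → P [ 1700/(2675×68×10³) + 1/(96×10³) ] = 2.356.
P = 2.356 / 1.976×10⁻⁵ = 119200 N.
σ = P/A = 119200/2675 = 44.57 MPa.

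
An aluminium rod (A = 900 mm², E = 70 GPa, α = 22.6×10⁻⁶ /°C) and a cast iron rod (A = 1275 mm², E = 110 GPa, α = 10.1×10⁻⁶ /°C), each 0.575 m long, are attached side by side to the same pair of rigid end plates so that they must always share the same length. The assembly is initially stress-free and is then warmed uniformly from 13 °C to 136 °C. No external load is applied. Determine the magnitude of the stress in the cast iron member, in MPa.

σ ≈ 52.4 MPa (tensile)

The aluminium has the larger α, so on heating it would change length more than the cast iron if both were free. The rigid plates force a common final length, so the aluminium is put into compression and the cast iron into tension, with equal and opposite forces P (no external load).
Equating the net (thermal + elastic) strains gives |α₁ − α₂|·ΔT = P·[1/(A₁E₁) + 1/(A₂E₂)].
|α₁ − α₂|·ΔT = 12.5×10⁻⁶ × 123 = 0.001538.
1/(A₁E₁) + 1/(A₂E₂) = 1/(900×70×10³) + 1/(1275×110×10³) = 2.3×10⁻⁸ N⁻¹.
So P = 0.001538 / 2.3×10⁻⁸ = 66.84 kN.
σ_{cast iron} = P/A₂ = 66840/1275 = 52.42 MPa, tensile.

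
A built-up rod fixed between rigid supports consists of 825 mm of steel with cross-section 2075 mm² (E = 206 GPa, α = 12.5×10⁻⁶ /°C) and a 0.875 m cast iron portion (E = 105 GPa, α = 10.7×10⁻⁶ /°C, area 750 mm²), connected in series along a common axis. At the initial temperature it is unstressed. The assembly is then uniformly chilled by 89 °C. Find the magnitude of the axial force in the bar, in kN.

P ≈ 134 kN (tensile)

With the walls removed the bar would change length by δ_free = Σ αᵢΔT Lᵢ = 12.5×10⁻⁶×89×825 + 10.7×10⁻⁶×89×875 = 1.751 mm.
The rigid supports impose zero overall length change; the single axial force P common to all segments must satisfy P Σ Lᵢ/(AᵢEᵢ) = δ_free.
Σ Lᵢ/(AᵢEᵢ) = 825/(2075×206×10³) + 875/(750×105×10³) = 1.304×10⁻⁵ mm/N.
P = 1.751 / 1.304×10⁻⁵ = 134300 N = 134.3 kN, tensile.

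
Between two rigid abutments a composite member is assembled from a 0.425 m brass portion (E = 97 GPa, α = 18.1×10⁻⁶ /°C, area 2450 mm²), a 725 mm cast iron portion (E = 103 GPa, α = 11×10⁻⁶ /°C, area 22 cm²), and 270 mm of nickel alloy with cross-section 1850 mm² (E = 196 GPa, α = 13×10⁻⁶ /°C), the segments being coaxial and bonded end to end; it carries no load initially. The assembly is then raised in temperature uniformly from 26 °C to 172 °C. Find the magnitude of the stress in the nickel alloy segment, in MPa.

σ ≈ 264 MPa (compressive)

With the walls removed the bar would change length by δ_free = Σ αᵢΔT Lᵢ = 18.1×10⁻⁶×146×425 + 11×10⁻⁶×146×725 + 13×10⁻⁶×146×270 = 2.8 mm.
Since the ends are fixed, an axial force P builds up, equal in every segment, with P · Σ Lᵢ/(AᵢEᵢ) = δ_free.
The series flexibility is Σ Lᵢ/(AᵢEᵢ) = 425/(2450×97×10³) + 725/(2200×103×10³) + 270/(1850×196×10³) = 5.732×10⁻⁶ mm/N.
P = 2.8 / 5.732×10⁻⁶ = 488400 N = 488.4 kN, compressive.
σ_{nickel alloy} = P / A = 488400 / 1850 = 264 MPa.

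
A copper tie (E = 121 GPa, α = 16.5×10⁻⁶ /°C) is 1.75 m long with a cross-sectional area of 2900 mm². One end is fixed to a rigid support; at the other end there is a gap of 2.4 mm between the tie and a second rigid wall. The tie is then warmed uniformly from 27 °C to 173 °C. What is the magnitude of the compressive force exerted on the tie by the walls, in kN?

Free thermal elongation = αΔT L = 16.5×10⁻⁶ × 146 × 1750 = 4.216 mm.
This exceeds the 2.4 mm gap, so the wall pushes back. The portion of expansion that must be recovered elastically is δ_free − gap = 4.216 − 2.4 = 1.816 mm.
That suppressed elongation corresponds to σ = E·Δ/L = 121×10³ × 1.816/1750 = 125.5 MPa.
P = σA = 125.5 × 2900 = 364.1 kN.

P ≈ 364 kN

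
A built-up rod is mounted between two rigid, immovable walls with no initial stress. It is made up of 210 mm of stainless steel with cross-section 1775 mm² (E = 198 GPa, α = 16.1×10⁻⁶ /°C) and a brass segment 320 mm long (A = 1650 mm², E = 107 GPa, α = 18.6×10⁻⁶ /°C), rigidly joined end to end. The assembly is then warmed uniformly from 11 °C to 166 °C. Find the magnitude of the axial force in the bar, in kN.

With the walls removed the bar would change length by δ_free = Σ αᵢΔT Lᵢ = 16.1×10⁻⁶×155×210 + 18.6×10⁻⁶×155×320 = 1.447 mm.
The walls prevent any net length change, so an axial force P (same in every segment) develops. Compatibility: P · Σ Lᵢ/(AᵢEᵢ) = δ_free.
Σ Lᵢ/(AᵢEᵢ) = 210/(1775×198×10³) + 320/(1650×107×10³) = 2.41×10⁻⁶ mm/N.
P = 1.447 / 2.41×10⁻⁶ = 600200 N = 600.2 kN, compressive.

P ≈ 600 kN (compressive)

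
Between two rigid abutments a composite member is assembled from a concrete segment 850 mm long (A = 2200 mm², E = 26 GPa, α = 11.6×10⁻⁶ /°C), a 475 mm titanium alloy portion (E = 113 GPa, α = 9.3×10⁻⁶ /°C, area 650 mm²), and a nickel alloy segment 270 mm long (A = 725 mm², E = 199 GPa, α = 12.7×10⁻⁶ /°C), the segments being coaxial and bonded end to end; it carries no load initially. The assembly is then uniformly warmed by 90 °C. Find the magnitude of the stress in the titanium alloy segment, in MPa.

With the walls removed the bar would change length by δ_free = Σ αᵢΔT Lᵢ = 11.6×10⁻⁶×90×850 + 9.3×10⁻⁶×90×475 + 12.7×10⁻⁶×90×270 = 1.594 mm.
The walls prevent any net length change, so an axial force P (same in every segment) develops. Compatibility: P · Σ Lᵢ/(AᵢEᵢ) = δ_free.
The series flexibility is Σ Lᵢ/(AᵢEᵢ) = 850/(2200×26×10³) + 475/(650×113×10³) + 270/(725×199×10³) = 2.32×10⁻⁵ mm/N.
Hence P = δ_free / Σ(L/AE) = 1.594/2.32×10⁻⁵ = 68.69 kN (compressive).
σ_{titanium alloy} = P / A = 68690 / 650 = 105.7 MPa.

σ ≈ 106 MPa (compressive)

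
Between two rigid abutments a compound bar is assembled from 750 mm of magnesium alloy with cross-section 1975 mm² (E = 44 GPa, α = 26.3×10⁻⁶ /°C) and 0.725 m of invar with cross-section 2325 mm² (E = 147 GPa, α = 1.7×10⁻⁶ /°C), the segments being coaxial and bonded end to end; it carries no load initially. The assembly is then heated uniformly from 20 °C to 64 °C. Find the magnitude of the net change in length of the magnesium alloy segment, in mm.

Free thermal expansion of the whole bar: Σ αᵢΔT Lᵢ = 26.3×10⁻⁶×44×750 + 1.7×10⁻⁶×44×725 = 0.9221 mm.
The rigid supports impose zero overall length change; the single axial force P common to all segments must satisfy P Σ Lᵢ/(AᵢEᵢ) = δ_free.
Σ Lᵢ/(AᵢEᵢ) = 750/(1975×44×10³) + 725/(2325×147×10³) = 1.075×10⁻⁵ mm/N.
P = 0.9221 / 1.075×10⁻⁵ = 85760 N = 85.76 kN, compressive.
For the magnesium alloy segment, free thermal change = 26.3×10⁻⁶×44×750 = 0.8679 mm and elastic change from P = 85760×750/(1975×44×10³) = 0.7402 mm; these oppose, so the net change is 0.128 mm (segment lengthens).

|ΔL| ≈ 0.128 mm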